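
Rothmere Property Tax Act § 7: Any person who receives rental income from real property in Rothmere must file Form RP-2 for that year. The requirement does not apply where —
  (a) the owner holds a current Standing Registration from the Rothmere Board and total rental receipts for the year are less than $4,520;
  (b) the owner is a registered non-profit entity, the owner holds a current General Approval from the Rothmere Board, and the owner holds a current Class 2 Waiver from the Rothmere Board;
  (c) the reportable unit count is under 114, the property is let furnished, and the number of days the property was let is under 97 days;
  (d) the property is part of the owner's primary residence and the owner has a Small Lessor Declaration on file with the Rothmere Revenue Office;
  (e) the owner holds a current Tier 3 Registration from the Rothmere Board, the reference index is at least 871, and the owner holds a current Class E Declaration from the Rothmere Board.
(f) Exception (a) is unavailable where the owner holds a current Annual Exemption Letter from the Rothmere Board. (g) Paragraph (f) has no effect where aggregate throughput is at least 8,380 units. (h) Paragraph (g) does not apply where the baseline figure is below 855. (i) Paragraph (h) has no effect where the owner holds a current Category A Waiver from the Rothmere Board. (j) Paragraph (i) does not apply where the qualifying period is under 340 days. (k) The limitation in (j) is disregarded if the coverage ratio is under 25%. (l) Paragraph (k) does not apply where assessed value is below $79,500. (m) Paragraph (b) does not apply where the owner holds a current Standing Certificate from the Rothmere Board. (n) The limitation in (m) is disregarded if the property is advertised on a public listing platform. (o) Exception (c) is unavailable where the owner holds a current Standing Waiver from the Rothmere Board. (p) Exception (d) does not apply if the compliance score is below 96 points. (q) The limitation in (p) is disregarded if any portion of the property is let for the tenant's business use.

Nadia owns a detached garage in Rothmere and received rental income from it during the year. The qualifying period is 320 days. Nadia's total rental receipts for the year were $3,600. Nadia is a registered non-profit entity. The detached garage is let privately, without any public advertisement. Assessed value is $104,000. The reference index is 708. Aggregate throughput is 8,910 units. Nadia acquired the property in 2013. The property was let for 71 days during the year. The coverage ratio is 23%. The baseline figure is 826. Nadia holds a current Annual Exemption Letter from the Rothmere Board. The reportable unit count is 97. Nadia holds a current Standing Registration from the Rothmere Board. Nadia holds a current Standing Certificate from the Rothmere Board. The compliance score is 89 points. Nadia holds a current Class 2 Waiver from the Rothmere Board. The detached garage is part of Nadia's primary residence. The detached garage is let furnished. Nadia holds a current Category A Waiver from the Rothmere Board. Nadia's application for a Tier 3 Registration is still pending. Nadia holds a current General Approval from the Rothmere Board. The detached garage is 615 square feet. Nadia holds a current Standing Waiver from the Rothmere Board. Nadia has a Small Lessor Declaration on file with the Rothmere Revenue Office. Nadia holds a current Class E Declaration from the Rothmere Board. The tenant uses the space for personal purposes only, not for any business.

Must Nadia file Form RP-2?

All of (a)'s requirements are met (a current Standing Registration is held; total rental receipts for the year are $3,600, less than the $4,520 limit). As to paragraphs (f)–(l): (f) is engaged (a current Annual Exemption Letter is held), but yields to (g): (g) operates against (f): aggregate throughput is 8,910 units, meeting the 8,380 units threshold. (h) operates (the baseline figure is 826, below the 855 limit), but yields to (i): (i) operates — a current Category A Waiver is held. (j) operates (the qualifying period is 320 days, under the 340 days limit), but is itself disapplied by (k): (k) operates against (j): the coverage ratio is 23%, under the 25% limit. (l), which would lift (k), does not operate here — assessed value is $104,000, not below $79,500. (a) remains available.
Exception (b) is satisfied on its face — Nadia is a registered non-profit; a current General Approval is held; a current Class 2 Waiver is held. But: (m) is engaged — a current Standing Certificate is held. (n), which would lift (m), is not engaged — the property is let privately without advertisement. Exception (b) does not apply.
All of (c)'s requirements are met (the reportable unit count is 97, under the 114 limit; the property is let furnished; the number of days the property was let is 71 days, under the 97 days limit). But: (o) operates against (c): a current Standing Waiver is held. So (c) is unavailable.
Exception (d): the detached garage is part of the primary residence; a Small Lessor Declaration is on file — every condition holds. But: (p) operates against (d): the compliance score is 89 points, below the 96 points limit. (q), which would lift (p), is inapplicable — the space is used for personal purposes only. (d) is therefore removed.
Exception (e) requires that the owner holds a current Tier 3 Registration from the Rothmere Board; but no current Tier 3 Registration is held, so (e) is unavailable.

No — exception (a) applies; Nadia is not required to file Form RP-2.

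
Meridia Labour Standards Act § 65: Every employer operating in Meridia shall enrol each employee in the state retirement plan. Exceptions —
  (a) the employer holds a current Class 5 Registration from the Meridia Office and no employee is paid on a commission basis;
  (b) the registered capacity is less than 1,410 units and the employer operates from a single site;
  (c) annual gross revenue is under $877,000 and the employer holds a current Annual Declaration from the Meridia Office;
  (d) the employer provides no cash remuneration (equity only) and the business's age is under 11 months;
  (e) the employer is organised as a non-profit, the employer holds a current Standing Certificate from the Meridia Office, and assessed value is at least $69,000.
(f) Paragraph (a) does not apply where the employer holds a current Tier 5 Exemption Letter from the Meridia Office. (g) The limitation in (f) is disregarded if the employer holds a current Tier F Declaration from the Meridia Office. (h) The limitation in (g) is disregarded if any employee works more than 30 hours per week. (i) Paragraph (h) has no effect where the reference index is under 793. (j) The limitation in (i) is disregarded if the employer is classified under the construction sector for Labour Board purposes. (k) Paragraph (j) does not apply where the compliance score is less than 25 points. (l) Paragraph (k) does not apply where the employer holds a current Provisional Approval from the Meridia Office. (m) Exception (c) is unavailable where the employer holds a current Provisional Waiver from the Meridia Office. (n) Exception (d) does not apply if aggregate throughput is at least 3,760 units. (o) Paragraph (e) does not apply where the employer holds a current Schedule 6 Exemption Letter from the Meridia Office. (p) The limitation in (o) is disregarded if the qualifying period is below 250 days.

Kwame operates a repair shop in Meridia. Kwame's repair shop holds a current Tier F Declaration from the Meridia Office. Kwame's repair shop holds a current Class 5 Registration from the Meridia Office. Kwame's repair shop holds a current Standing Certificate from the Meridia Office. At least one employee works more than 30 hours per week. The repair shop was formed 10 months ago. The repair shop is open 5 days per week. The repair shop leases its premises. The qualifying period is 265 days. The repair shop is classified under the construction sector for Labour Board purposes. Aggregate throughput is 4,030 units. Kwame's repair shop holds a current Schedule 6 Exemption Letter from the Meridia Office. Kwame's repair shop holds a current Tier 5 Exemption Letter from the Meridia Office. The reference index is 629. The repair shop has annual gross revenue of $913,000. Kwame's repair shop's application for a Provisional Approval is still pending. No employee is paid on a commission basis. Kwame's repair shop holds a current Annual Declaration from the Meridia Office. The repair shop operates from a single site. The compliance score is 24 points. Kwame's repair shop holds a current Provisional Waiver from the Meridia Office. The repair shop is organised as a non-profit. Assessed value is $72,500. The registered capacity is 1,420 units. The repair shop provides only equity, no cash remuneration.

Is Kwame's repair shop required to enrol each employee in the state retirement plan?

All of (a)'s requirements are met (a current Class 5 Registration is held; no employee is paid on commission). As to paragraphs (f)–(l): (f) would limit (a) — a current Tier 5 Exemption Letter is held — but (g) sets (f) aside: (g) is engaged — a current Tier F Declaration is held. (h) is triggered (at least one employee exceeds 30 hours/week), but is itself disapplied by (i): (i) is engaged — the reference index is 629, under the 793 limit. (j) operates (the repair shop is classified under the construction sector), but is itself disapplied by (k): (k) applies — the compliance score is 24 points, less than the 25 points limit. (l), which would lift (k), is not triggered — there is no Provisional Approval in force. Exception (a) stands.
Exception (b) fails — the registered capacity is 1,420 units, not less than 1,410 units.
Exception (c) requires that annual gross revenue is under $877,000; but annual gross revenue is $913,000, not under $877,000, so (c) is unavailable.
Exception (d)'s conditions are all satisfied: remuneration is equity-only; the business's age is 10 months, under the 11 months limit. Turning to paragraph (n): (n) applies — aggregate throughput is 4,030 units, meeting the 3,760 units threshold. Exception (d) does not apply.
All of (e)'s requirements are met (the employer is a non-profit; a current Standing Certificate is held; assessed value is $72,500, meeting the $69,000 threshold). However, paragraphs (o)–(p) must be considered: (o) applies — a current Schedule 6 Exemption Letter is held. (p) is inapplicable (the qualifying period is 265 days, not below 250 days), so (o) stands. So (e) is unavailable.

No — exception (a) applies; Kwame's repair shop is not required to enrol each employee in the state retirement plan.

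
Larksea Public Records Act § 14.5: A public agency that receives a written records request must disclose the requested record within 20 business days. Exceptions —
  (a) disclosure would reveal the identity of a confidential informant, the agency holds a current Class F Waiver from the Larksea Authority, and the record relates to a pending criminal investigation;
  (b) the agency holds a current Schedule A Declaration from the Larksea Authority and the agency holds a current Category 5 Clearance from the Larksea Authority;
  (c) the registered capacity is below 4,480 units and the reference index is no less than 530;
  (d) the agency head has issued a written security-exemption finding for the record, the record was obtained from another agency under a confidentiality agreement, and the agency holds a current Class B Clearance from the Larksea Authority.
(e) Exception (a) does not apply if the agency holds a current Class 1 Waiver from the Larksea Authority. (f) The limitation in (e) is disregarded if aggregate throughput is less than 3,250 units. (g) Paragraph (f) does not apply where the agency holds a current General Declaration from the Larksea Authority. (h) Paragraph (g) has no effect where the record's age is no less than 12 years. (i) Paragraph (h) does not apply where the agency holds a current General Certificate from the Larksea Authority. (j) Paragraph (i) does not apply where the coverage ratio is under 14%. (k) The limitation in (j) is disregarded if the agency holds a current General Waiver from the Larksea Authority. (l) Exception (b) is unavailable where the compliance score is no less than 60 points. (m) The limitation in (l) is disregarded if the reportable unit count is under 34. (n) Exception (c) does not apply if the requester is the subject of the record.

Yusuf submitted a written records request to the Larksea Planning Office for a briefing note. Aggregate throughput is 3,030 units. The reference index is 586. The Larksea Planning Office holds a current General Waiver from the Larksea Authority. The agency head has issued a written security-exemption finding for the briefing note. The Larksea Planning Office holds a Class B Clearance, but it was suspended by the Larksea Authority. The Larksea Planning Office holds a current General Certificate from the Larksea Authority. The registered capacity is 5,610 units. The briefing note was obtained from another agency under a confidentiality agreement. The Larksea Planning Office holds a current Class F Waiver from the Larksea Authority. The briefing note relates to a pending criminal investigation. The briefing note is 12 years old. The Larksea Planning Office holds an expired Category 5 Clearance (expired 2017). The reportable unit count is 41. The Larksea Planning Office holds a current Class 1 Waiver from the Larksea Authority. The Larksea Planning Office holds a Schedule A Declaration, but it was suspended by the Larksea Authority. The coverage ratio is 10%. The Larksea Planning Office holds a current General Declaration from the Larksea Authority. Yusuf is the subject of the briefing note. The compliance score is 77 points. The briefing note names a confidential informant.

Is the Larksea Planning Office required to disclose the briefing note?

Exception (a): the briefing note names a confidential informant; a current Class F Waiver is held; the briefing note relates to a pending investigation — every condition holds. But applying paragraphs (e)–(k): (e) operates against (a): a current Class 1 Waiver is held. (f) would limit (e) — aggregate throughput is 3,030 units, less than the 3,250 units limit — but (g) sets (f) aside: (g) operates against (f): a current General Declaration is held. (h) would limit (g) — the record's age is 12 years, meeting the 12 years threshold — but (i) sets (h) aside: (i) operates against (h): a current General Certificate is held. (j) would limit (i) — the coverage ratio is 10%, under the 14% limit — but (k) sets (j) aside: (k) operates against (j): a current General Waiver is held. So (a) is unavailable.
Exception (b) does not apply: there is no Schedule A Declaration in force.
Exception (c) does not apply: the registered capacity is 5,610 units, not below 4,480 units.
Exception (d) requires that the agency holds a current Class B Clearance from the Larksea Authority; but no current Class B Clearance is held, so (d) is unavailable.
No exception displaces § 14.5.

Yes — the Larksea Planning Office must disclose the briefing note.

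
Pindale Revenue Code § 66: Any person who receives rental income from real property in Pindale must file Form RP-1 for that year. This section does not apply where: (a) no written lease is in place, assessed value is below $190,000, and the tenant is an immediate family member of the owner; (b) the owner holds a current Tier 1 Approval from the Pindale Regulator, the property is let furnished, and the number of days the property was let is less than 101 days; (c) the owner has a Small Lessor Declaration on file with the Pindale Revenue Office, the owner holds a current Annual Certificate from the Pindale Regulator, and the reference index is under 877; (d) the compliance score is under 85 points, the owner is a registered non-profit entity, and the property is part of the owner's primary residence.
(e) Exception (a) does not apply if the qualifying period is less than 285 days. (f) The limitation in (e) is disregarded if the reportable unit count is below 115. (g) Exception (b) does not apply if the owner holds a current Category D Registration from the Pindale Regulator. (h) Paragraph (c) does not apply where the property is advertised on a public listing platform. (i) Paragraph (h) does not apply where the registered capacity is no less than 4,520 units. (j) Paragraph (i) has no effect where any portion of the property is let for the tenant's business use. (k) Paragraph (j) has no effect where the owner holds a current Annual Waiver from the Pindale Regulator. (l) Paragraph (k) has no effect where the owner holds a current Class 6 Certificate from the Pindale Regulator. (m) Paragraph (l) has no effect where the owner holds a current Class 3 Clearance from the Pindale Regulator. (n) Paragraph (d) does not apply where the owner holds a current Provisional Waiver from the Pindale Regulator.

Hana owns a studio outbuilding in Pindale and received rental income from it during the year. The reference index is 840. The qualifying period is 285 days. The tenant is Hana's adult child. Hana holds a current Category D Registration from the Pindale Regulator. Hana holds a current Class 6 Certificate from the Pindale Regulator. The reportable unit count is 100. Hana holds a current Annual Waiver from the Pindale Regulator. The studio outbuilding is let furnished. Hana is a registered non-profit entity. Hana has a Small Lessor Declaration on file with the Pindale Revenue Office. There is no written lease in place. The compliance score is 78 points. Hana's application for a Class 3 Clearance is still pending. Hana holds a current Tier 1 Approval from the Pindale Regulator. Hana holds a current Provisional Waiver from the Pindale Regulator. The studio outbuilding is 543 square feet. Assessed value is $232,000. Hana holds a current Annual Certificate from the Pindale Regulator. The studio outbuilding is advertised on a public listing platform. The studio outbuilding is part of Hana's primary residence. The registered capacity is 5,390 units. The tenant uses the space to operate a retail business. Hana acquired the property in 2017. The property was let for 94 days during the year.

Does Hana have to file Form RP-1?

Exception (a) fails — assessed value is $232,000, not below $190,000.
Exception (b) is satisfied on its face — a current Tier 1 Approval is held; the property is let furnished; the number of days the property was let is 94 days, less than the 101 days limit. Turning to paragraph (g): (g) operates — a current Category D Registration is held. Exception (b) does not apply.
Exception (c)'s conditions are all satisfied: a Small Lessor Declaration is on file; a current Annual Certificate is held; the reference index is 840, under the 877 limit. Turning to paragraphs (h)–(m): (h) is engaged — the property is publicly advertised. (i) would limit (h) — the registered capacity is 5,390 units, meeting the 4,520 units threshold — but (j) sets (i) aside: (j) operates — the space is let for business use. (k) would limit (j) — a current Annual Waiver is held — but (l) sets (k) aside: (l) operates against (k): a current Class 6 Certificate is held. (m), which would lift (l), is not engaged — no current Class 3 Clearance is held. (c) is therefore removed.
Exception (d)'s conditions are all satisfied: the compliance score is 78 points, under the 85 points limit; Hana is a registered non-profit; the studio outbuilding is part of the primary residence. However, paragraph (n) must be considered: (n) is triggered — a current Provisional Waiver is held. (d) is therefore removed.
No exception displaces § 66.

Yes — Hana must file Form RP-1.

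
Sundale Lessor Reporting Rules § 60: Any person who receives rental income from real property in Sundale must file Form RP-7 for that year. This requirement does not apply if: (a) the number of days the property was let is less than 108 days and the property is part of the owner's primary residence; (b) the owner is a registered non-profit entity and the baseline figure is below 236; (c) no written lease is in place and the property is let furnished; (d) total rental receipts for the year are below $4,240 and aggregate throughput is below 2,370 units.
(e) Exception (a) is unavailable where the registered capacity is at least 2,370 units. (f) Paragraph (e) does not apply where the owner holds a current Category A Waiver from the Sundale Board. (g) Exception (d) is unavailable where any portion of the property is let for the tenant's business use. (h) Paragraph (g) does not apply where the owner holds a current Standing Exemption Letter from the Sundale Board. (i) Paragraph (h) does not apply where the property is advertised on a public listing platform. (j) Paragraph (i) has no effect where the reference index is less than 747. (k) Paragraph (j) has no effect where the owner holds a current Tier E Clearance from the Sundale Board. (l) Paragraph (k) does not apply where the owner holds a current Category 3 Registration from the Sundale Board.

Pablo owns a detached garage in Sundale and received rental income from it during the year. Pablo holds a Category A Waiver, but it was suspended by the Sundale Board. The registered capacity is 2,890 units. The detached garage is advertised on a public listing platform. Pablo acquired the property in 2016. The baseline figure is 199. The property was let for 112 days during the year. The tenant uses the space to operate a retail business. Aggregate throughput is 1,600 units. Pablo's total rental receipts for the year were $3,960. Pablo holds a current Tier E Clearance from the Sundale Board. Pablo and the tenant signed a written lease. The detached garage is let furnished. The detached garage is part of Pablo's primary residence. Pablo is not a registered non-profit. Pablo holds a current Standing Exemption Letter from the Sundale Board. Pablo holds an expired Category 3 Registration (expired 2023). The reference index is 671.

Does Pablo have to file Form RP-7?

Exception (a) does not apply: the number of days the property was let is 112 days, not less than 108 days.
Exception (b) requires that the owner is a registered non-profit entity; but Pablo is not a registered non-profit, so (b) is unavailable.
Exception (c) does not apply: a written lease is in place.
All of (d)'s requirements are met (total rental receipts for the year are $3,960, below the $4,240 limit; aggregate throughput is 1,600 units, below the 2,370 units limit). However, paragraphs (g)–(l) must be considered: (g) operates against (d): the space is let for business use. (h) would limit (g) — a current Standing Exemption Letter is held — but (i) sets (h) aside: (i) operates against (h): the property is publicly advertised. (j) operates (the reference index is 671, less than the 747 limit), but is displaced by (k): (k) is engaged — a current Tier E Clearance is held. (l) is inapplicable (no current Category 3 Registration is held), so (k) stands. (d) is therefore removed.
No exception applies. The general rule governs.

Yes — Pablo must file Form RP-7.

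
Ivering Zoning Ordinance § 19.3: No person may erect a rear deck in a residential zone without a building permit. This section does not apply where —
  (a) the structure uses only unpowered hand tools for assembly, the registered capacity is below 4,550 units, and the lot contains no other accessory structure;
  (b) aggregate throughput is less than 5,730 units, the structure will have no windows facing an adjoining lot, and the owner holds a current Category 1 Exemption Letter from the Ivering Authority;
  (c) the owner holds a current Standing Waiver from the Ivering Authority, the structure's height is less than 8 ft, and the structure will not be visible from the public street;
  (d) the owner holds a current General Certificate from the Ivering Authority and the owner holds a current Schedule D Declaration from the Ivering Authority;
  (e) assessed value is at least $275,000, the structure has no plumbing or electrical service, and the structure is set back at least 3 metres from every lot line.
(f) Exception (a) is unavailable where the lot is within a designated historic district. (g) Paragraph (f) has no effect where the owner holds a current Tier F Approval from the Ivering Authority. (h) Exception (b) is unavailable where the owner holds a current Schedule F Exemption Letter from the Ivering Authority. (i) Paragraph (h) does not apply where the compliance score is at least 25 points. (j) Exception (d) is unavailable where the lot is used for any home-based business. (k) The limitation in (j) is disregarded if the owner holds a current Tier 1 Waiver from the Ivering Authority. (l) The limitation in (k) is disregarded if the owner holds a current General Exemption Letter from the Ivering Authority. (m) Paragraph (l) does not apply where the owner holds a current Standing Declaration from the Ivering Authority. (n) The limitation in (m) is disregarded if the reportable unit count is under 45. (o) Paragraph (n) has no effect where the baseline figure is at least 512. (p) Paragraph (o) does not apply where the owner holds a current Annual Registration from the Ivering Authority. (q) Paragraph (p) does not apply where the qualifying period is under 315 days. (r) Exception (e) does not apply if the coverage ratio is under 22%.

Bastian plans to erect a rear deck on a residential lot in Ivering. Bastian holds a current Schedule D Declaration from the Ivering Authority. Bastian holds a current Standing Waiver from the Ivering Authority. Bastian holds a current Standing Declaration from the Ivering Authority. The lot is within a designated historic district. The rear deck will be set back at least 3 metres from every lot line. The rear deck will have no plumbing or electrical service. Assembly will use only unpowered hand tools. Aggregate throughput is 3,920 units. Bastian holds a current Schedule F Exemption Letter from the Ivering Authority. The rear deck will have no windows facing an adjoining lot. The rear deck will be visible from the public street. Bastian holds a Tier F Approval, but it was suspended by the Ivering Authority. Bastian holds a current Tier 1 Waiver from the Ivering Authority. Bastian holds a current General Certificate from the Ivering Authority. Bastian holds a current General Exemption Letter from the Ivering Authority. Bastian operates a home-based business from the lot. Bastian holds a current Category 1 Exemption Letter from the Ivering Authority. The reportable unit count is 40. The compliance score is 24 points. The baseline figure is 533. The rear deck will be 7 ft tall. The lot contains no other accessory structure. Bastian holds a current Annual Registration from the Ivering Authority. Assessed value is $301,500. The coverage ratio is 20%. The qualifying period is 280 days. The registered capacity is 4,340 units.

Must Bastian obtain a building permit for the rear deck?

Exception (a) is satisfied on its face — assembly uses only hand tools; the registered capacity is 4,340 units, below the 4,550 units limit; the lot has no other accessory structure. Turning to paragraphs (f)–(g): (f) operates against (a): the lot is in a historic district. (g) is not triggered (the Tier F Approval is not current), so (f) stands. (a) is therefore removed.
Exception (b): aggregate throughput is 3,920 units, less than the 5,730 units limit; no windows face an adjoining lot; a current Category 1 Exemption Letter is held — every condition holds. But: (h) operates against (b): a current Schedule F Exemption Letter is held. (i) is not triggered (the compliance score is 24 points, short of 25 points), so (h) stands. Exception (b) does not apply.
Exception (c) does not apply: the structure will be visible from the street.
Exception (d): a current General Certificate is held; a current Schedule D Declaration is held — every condition holds. Under paragraphs (j)–(q): (j) is engaged (a home-based business operates on the lot), but is overridden by (k): (k) applies — a current Tier 1 Waiver is held. (l) would limit (k) — a current General Exemption Letter is held — but (m) sets (l) aside: (m) operates against (l): a current Standing Declaration is held. (n) would limit (m) — the reportable unit count is 40, under the 45 limit — but (o) sets (n) aside: (o) is triggered — the baseline figure is 533, meeting the 512 threshold. (p) applies (a current Annual Registration is held), but is displaced by (q): (q) is triggered — the qualifying period is 280 days, under the 315 days limit. So (d) applies.
Exception (e): assessed value is $301,500, meeting the $275,000 threshold; there is no plumbing or electrical service; the setback is at least 3 m on every side — every condition holds. But applying paragraph (r): (r) operates — the coverage ratio is 20%, under the 22% limit. Exception (e) does not apply.

No — exception (d) applies; Bastian does not need a building permit.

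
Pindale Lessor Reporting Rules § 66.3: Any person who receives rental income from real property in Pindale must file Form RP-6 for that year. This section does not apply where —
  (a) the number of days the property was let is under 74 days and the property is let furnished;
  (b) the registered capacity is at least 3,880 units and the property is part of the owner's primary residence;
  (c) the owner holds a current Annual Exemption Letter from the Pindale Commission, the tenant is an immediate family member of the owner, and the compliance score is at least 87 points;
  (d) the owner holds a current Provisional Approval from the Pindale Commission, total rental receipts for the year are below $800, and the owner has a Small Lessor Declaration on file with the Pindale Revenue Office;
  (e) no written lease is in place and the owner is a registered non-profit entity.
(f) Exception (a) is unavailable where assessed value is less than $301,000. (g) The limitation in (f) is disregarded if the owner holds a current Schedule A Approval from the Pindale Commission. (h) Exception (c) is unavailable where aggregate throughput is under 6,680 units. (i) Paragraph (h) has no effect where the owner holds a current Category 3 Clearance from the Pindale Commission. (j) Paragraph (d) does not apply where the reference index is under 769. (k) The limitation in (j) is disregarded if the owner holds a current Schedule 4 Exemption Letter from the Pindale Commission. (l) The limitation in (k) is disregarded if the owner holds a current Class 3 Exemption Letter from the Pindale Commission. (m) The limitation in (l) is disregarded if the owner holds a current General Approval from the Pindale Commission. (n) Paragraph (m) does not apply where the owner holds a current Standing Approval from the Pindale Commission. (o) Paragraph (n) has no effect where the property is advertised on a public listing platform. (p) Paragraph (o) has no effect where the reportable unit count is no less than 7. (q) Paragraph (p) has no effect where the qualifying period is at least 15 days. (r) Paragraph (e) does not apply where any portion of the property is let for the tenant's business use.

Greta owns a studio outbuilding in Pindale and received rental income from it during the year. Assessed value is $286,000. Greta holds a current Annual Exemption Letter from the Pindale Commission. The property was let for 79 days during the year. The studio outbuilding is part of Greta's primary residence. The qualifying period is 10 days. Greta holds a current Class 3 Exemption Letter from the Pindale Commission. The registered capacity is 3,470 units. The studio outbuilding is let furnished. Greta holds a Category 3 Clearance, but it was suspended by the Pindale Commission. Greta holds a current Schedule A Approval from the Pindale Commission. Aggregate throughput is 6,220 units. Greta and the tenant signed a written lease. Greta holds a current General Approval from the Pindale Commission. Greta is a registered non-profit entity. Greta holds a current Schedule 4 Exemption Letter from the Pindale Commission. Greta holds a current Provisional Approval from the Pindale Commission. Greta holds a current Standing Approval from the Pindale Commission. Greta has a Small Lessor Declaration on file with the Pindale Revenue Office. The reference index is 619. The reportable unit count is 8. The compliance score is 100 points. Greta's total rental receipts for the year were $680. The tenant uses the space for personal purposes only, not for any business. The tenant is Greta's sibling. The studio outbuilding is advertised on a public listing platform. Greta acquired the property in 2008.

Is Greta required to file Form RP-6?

Yes — Greta must file Form RP-6.

Exception (a) fails — the number of days the property was let is 79 days, not under 74 days.
Exception (b) fails — the registered capacity is 3,470 units, short of 3,880 units.
Exception (c)'s conditions are all satisfied: a current Annual Exemption Letter is held; the tenant is an immediate family member; the compliance score is 100 points, meeting the 87 points threshold. But: (h) operates against (c): aggregate throughput is 6,220 units, under the 6,680 units limit. (i), which would lift (h), is not triggered — there is no Category 3 Clearance in force. (c) is therefore removed.
Exception (d) is satisfied on its face — a current Provisional Approval is held; total rental receipts for the year are $680, below the $800 limit; a Small Lessor Declaration is on file. However, paragraphs (j)–(q) must be considered: (j) operates against (d): the reference index is 619, under the 769 limit. (k) applies (a current Schedule 4 Exemption Letter is held), but is displaced by (l): (l) operates — a current Class 3 Exemption Letter is held. (m) would limit (l) — a current General Approval is held — but (n) sets (m) aside: (n) operates — a current Standing Approval is held. (o) operates (the property is publicly advertised), but is displaced by (p): (p) operates against (o): the reportable unit count is 8, meeting the 7 threshold. (q), which would lift (p), is inapplicable — the qualifying period is 10 days, short of 15 days. (d) is therefore removed.
Exception (e) fails — a written lease is in place.
No exception is made out. Greta falls within the general rule.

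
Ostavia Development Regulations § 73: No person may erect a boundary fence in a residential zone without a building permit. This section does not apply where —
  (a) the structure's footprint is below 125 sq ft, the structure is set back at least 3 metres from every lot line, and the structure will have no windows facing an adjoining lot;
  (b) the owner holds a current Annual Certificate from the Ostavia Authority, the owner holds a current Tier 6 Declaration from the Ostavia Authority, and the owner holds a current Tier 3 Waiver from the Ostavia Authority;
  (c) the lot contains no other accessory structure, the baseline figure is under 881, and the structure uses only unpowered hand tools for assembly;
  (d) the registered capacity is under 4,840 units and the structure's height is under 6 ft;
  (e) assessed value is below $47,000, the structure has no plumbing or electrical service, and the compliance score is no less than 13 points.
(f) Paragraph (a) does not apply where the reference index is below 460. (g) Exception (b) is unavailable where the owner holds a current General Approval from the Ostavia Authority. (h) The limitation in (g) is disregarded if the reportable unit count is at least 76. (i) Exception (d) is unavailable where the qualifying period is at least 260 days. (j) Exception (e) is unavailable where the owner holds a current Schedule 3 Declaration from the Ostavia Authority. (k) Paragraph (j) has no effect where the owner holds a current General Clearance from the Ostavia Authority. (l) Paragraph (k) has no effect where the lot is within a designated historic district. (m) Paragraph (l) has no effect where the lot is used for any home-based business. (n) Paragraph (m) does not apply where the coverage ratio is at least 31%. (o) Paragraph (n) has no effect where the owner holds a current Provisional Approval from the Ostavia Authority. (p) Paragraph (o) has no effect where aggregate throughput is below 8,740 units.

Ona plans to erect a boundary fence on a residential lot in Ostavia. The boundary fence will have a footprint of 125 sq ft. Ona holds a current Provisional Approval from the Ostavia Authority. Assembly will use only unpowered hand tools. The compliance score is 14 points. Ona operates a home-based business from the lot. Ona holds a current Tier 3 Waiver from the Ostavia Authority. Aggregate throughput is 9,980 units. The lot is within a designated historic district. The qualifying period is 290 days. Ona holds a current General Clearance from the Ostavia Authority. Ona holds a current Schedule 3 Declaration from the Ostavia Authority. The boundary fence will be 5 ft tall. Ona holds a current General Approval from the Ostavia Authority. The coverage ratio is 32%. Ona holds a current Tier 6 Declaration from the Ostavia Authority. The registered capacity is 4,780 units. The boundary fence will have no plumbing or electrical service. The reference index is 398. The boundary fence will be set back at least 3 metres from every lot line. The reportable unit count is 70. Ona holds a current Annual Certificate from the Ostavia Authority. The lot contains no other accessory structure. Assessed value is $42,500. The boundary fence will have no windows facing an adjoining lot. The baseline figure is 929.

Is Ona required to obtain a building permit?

No — exception (e) applies; Ona does not need a building permit.

Exception (a) requires that the structure's footprint is below 125 sq ft; but the structure's footprint is 125 sq ft, not below 125 sq ft, so (a) is unavailable.
Exception (b): a current Annual Certificate is held; a current Tier 6 Declaration is held; a current Tier 3 Waiver is held — every condition holds. Turning to paragraphs (g)–(h): (g) operates against (b): a current General Approval is held. (h), which would lift (g), does not operate here — the reportable unit count is 70, short of 76. So (b) is unavailable.
Exception (c) does not apply: the baseline figure is 929, not under 881.
Exception (d): the registered capacity is 4,780 units, under the 4,840 units limit; the structure's height is 5 ft, under the 6 ft limit — every condition holds. Turning to paragraph (i): (i) operates against (d): the qualifying period is 290 days, meeting the 260 days threshold. Exception (d) does not apply.
All of (e)'s requirements are met (assessed value is $42,500, below the $47,000 limit; there is no plumbing or electrical service; the compliance score is 14 points, meeting the 13 points threshold). Considering the limiting provisions: (j) applies (a current Schedule 3 Declaration is held), but is overridden by (k): (k) is engaged — a current General Clearance is held. (l) is triggered (the lot is in a historic district), but is displaced by (m): (m) operates — a home-based business operates on the lot. (n) would limit (m) — the coverage ratio is 32%, meeting the 31% threshold — but (o) sets (n) aside: (o) applies — a current Provisional Approval is held. (p) is not triggered (aggregate throughput is 9,980 units, not below 8,740 units), so (o) stands. So (e) applies.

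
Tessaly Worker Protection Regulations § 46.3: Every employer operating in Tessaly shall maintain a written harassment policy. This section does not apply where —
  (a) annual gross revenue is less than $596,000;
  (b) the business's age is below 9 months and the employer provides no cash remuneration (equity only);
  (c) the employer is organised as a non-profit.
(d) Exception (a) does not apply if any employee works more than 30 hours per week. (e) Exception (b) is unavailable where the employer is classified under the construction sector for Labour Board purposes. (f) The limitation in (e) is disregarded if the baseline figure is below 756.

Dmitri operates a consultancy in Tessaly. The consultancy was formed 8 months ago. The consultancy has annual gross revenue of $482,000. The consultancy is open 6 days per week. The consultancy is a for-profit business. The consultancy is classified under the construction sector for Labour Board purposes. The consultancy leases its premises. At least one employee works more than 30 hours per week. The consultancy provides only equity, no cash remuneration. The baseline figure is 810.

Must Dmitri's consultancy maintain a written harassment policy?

Exception (a) is satisfied on its face — annual gross revenue is $482,000, less than the $596,000 limit. However, paragraph (d) must be considered: (d) operates against (a): at least one employee exceeds 30 hours/week. Exception (a) does not apply.
Exception (b) is satisfied on its face — the business's age is 8 months, below the 9 months limit; remuneration is equity-only. However, paragraphs (e)–(f) must be considered: (e) operates against (b): the consultancy is classified under the construction sector. (f) does not operate here (the baseline figure is 810, not below 756), so (e) stands. (b) is therefore removed.
Exception (c) does not apply: the employer is for-profit.
No exception displaces § 46.3.

Yes — Dmitri's consultancy must maintain a written harassment policy.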